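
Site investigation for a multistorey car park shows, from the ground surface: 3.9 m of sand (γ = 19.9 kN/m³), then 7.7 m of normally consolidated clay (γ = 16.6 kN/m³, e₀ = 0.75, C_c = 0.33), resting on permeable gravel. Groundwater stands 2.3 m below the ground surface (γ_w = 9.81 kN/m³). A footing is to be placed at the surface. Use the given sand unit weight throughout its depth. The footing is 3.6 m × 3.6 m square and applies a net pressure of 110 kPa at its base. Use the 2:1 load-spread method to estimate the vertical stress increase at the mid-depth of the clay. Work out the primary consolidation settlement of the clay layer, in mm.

Mid-depth of clay below the ground surface: z = 3.9 + 7.7/2 = 7.75 m.
Total vertical stress at mid-clay: σ_v = 19.9×3.9 + 16.6×3.85 = 141.52 kPa.
Pore pressure: u = 9.81×(7.75 − 2.3) = 53.465 kPa.
Initial effective stress: σ'_0 = σ_v − u = 141.52 − 53.465 = 88.055 kPa.
Stress increase at mid-clay by the 2:1 spreading method:
Δσ = qBL/((B+z)(L+z)) = 110×3.6×3.6/((3.6+7.75)(3.6+7.75)) = 11.066 kPa
Final effective stress: σ'_f = σ'_0 + Δσ = 88.055 + 11.066 = 99.121 kPa.
Normally consolidated clay, so the full stress increment lies on the virgin compression line:
S_c = C_c·H/(1+e₀)·log₁₀(σ'_f/σ'_0) = 0.33×7.7/(1+0.75)×log₁₀(99.121/88.055)
    = 1.452 × 0.051412 = 0.07465 m

S_c ≈ 74.7 mm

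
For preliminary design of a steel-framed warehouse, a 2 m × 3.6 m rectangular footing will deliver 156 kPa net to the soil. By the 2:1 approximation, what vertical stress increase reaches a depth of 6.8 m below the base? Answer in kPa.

By the 2:1 method the load spreads at 1 horizontal : 2 vertical, so at depth z the loaded area has grown by z in each plan dimension:
Δσ = qBL/((B+z)(L+z)) = 156×2×3.6/((2+6.8)(3.6+6.8)) = 12.273 kPa

Δσ_z ≈ 12.3 kPa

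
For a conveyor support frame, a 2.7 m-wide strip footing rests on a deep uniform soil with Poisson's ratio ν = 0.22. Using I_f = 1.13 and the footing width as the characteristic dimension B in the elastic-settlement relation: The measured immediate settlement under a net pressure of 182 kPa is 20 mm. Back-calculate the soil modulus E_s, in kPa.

E_s ≈ 26400 kPa

S_e = q·B·(1−ν²)/E_s · I_f  ⇒  E_s = q·B·(1−ν²)·I_f / S_e.
E_s = 182 × 2.7 × 0.9516 × 1.13 / 0.02 = 26420 kPa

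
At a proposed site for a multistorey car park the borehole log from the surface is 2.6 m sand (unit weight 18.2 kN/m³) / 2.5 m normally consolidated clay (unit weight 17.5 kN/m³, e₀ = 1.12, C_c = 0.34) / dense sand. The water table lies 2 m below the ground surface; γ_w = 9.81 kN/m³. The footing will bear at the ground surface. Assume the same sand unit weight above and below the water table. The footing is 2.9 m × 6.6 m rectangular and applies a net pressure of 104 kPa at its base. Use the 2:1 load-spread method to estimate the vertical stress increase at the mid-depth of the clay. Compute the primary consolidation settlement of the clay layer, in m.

S_c ≈ 0.0766 m

Mid-depth of clay below the ground surface: z = 2.6 + 2.5/2 = 3.85 m.
Total vertical stress at mid-clay: σ_v = 18.2×2.6 + 17.5×1.25 = 69.195 kPa.
Pore pressure: u = 9.81×(3.85 − 2) = 18.149 kPa.
Initial effective stress: σ'_0 = σ_v − u = 69.195 − 18.149 = 51.046 kPa.
Stress increase at mid-clay by the 2:1 spreading method:
Δσ = qBL/((B+z)(L+z)) = 104×2.9×6.6/((2.9+3.85)(6.6+3.85)) = 28.22 kPa
Final effective stress: σ'_f = σ'_0 + Δσ = 51.046 + 28.22 = 79.266 kPa.
Normally consolidated clay, so the full stress increment lies on the virgin compression line:
S_c = C_c·H/(1+e₀)·log₁₀(σ'_f/σ'_0) = 0.34×2.5/(1+1.12)×log₁₀(79.266/51.046)
    = 0.40094 × 0.19113 = 0.07663 m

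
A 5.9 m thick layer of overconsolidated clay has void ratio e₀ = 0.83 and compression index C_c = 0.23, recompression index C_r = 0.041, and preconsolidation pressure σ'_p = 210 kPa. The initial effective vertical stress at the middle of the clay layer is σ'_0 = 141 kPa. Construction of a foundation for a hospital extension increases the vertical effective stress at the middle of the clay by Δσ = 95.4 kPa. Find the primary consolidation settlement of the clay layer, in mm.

S_c ≈ 61 mm

Final effective stress: σ'_f = 141 + 95.4 = 236.4 kPa.
σ'_f = 236.4 > σ'_p = 210 kPa, so the stress path crosses the preconsolidation pressure — recompression up to σ'_p, then virgin compression beyond:
S_c = H/(1+e₀)·[C_r·log₁₀(σ'_p/σ'_0) + C_c·log₁₀(σ'_f/σ'_p)]
    = 5.9/1.83 × [0.041×log₁₀(210/141) + 0.23×log₁₀(236.4/210)]
    = 3.224 × [0.007093 + 0.011828] = 0.061 m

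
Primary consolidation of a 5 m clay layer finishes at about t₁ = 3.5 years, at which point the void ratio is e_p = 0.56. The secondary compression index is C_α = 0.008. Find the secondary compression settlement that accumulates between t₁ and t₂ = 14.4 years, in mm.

S_s ≈ 15.8 mm

Secondary compression: S_s = C_α·H/(1+e_p)·log₁₀(t₂/t₁)
S_s = 0.008×5/(1+0.56)×log₁₀(14.4/3.5)
    = 0.02564 × 0.6143 = 0.01575 m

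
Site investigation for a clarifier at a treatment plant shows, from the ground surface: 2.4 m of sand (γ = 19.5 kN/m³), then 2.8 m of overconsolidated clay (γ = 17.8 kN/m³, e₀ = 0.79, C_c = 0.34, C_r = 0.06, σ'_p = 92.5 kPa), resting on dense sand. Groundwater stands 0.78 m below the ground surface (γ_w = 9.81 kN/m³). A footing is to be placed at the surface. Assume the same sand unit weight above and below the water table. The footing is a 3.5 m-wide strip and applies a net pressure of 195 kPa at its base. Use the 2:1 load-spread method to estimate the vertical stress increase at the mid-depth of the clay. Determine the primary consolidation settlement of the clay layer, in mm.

Mid-depth of clay below the ground surface: z = 2.4 + 2.8/2 = 3.8 m.
Total vertical stress at mid-clay: σ_v = 19.5×2.4 + 17.8×1.4 = 71.72 kPa.
Pore pressure: u = 9.81×(3.8 − 0.78) = 29.626 kPa.
Initial effective stress: σ'_0 = σ_v − u = 71.72 − 29.626 = 42.094 kPa.
Stress increase at mid-clay by the 2:1 spreading method:
Δσ = qB/(B+z) = 195×3.5/(3.5+3.8) = 93.493 kPa
Final effective stress: σ'_f = 42.094 + 93.493 = 135.59 kPa.
σ'_f = 135.59 > σ'_p = 92.5 kPa, so the stress path crosses the preconsolidation pressure — recompression up to σ'_p, then virgin compression beyond:
S_c = H/(1+e₀)·[C_r·log₁₀(σ'_p/σ'_0) + C_c·log₁₀(σ'_f/σ'_p)]
    = 2.8/1.79 × [0.06×log₁₀(92.5/42.094) + 0.34×log₁₀(135.59/92.5)]
    = 1.5642 × [0.020515 + 0.056469] = 0.1204 m

S_c ≈ 120 mm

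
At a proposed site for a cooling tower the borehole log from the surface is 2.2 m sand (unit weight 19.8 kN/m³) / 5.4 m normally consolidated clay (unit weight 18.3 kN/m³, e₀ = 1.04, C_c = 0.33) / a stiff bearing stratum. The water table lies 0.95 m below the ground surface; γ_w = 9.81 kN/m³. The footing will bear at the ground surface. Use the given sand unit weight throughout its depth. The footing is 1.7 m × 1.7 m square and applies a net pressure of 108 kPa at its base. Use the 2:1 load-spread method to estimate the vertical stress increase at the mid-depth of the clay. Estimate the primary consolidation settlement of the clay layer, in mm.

Mid-depth of clay below the ground surface: z = 2.2 + 5.4/2 = 4.9 m.
Total vertical stress at mid-clay: σ_v = 19.8×2.2 + 18.3×2.7 = 92.97 kPa.
Pore pressure: u = 9.81×(4.9 − 0.95) = 38.75 kPa.
Initial effective stress: σ'_0 = σ_v − u = 92.97 − 38.75 = 54.22 kPa.
Stress increase at mid-clay by the 2:1 spreading method:
Δσ = qBL/((B+z)(L+z)) = 108×1.7×1.7/((1.7+4.9)(1.7+4.9)) = 7.1653 kPa
Final effective stress: σ'_f = σ'_0 + Δσ = 54.22 + 7.1653 = 61.385 kPa.
Normally consolidated clay, so the full stress increment lies on the virgin compression line:
S_c = C_c·H/(1+e₀)·log₁₀(σ'_f/σ'_0) = 0.33×5.4/(1+1.04)×log₁₀(61.385/54.22)
    = 0.87353 × 0.053903 = 0.04709 m

S_c ≈ 47.1 mm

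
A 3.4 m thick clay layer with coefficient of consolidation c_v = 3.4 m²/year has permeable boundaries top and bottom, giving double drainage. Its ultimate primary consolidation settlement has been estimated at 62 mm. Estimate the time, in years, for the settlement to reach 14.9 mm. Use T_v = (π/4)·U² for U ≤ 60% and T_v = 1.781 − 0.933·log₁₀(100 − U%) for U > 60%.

t ≈ 0.0386 years

Drainage path length: H_d = H/2 = 1.7 m (double drainage).
U = S(t)/S_ult = 14.9/62 = 0.2403.
U ≤ 60%: T_v = (π/4)·U² = (π/4)×0.24032² = 0.045361.
t = T_v·H_d²/c_v = 0.045361×1.7²/3.4 = 0.03856 years.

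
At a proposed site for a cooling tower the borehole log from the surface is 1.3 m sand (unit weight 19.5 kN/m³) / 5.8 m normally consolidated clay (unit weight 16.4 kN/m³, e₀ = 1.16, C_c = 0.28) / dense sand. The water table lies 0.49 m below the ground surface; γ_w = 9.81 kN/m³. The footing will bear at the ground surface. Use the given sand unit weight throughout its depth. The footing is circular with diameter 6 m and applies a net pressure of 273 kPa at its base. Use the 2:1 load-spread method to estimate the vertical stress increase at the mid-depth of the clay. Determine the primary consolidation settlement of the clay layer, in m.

S_c ≈ 0.417 m

Mid-depth of clay below the ground surface: z = 1.3 + 5.8/2 = 4.2 m.
Total vertical stress at mid-clay: σ_v = 19.5×1.3 + 16.4×2.9 = 72.91 kPa.
Pore pressure: u = 9.81×(4.2 − 0.49) = 36.395 kPa.
Initial effective stress: σ'_0 = σ_v − u = 72.91 − 36.395 = 36.515 kPa.
Stress increase at mid-clay by the 2:1 spreading method:
Δσ ≈ qD²/(D+z)² = 273×6²/(6+4.2)² = 94.464 kPa
Final effective stress: σ'_f = σ'_0 + Δσ = 36.515 + 94.464 = 130.98 kPa.
Normally consolidated clay, so the full stress increment lies on the virgin compression line:
S_c = C_c·H/(1+e₀)·log₁₀(σ'_f/σ'_0) = 0.28×5.8/(1+1.16)×log₁₀(130.98/36.515)
    = 0.75185 × 0.55473 = 0.4171 m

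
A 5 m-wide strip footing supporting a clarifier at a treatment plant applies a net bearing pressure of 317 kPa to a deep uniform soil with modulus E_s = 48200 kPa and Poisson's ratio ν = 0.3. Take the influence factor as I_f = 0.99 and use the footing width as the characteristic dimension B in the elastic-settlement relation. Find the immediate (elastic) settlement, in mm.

Immediate (elastic) settlement: S_e = q·B·(1−ν²)/E_s · I_f.
S_e = 317 × 5 × (1 − 0.3²) / 48200 × 0.99
    = 317 × 5 × 0.91 / 48200 × 0.99
    = 0.02963 m = 29.63 mm

S_e ≈ 29.6 mm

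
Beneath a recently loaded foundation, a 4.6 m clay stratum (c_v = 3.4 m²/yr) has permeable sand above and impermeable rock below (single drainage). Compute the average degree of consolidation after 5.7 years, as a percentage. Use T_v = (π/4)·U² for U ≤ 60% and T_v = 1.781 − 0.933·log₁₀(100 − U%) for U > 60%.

U ≈ 91.5 %

Drainage path length: H_d = H = 4.6 m (single drainage).
T_v = c_v·t/H_d² = 3.4×5.7/4.6² = 0.91588.
T_v = 0.91588 corresponds to the U > 60% branch:
U = 1 − 10^((1.781 − T_v)/0.933)/100 = 0.9154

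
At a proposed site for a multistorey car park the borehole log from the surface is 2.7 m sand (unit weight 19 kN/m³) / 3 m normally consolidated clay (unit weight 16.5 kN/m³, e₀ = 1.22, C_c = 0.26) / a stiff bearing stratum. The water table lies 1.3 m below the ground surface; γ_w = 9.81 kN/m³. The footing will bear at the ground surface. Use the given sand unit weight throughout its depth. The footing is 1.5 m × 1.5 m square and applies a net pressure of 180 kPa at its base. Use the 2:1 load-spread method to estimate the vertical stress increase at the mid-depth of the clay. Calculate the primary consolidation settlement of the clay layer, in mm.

S_c ≈ 35.5 mm

Mid-depth of clay below the ground surface: z = 2.7 + 3/2 = 4.2 m.
Total vertical stress at mid-clay: σ_v = 19×2.7 + 16.5×1.5 = 76.05 kPa.
Pore pressure: u = 9.81×(4.2 − 1.3) = 28.449 kPa.
Initial effective stress: σ'_0 = σ_v − u = 76.05 − 28.449 = 47.601 kPa.
Stress increase at mid-clay by the 2:1 spreading method:
Δσ = qBL/((B+z)(L+z)) = 180×1.5×1.5/((1.5+4.2)(1.5+4.2)) = 12.465 kPa
Final effective stress: σ'_f = σ'_0 + Δσ = 47.601 + 12.465 = 60.066 kPa.
Normally consolidated clay, so the full stress increment lies on the virgin compression line:
S_c = C_c·H/(1+e₀)·log₁₀(σ'_f/σ'_0) = 0.26×3/(1+1.22)×log₁₀(60.066/47.601)
    = 0.35135 × 0.10101 = 0.03549 m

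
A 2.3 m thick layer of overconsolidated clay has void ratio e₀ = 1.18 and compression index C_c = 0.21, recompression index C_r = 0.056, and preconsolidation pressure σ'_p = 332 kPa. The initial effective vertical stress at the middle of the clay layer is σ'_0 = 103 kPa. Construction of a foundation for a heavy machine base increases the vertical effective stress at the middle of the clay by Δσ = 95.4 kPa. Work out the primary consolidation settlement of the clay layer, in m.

Final effective stress: σ'_f = 103 + 95.4 = 198.4 kPa.
σ'_f = 198.4 ≤ σ'_p = 332 kPa, so the clay remains overconsolidated and only the recompression index applies:
S_c = C_r·H/(1+e₀)·log₁₀(σ'_f/σ'_0) = 0.056×2.3/2.18×log₁₀(198.4/103)
    = 0.05908 × 0.2847 = 0.01682 m

S_c ≈ 0.0168 m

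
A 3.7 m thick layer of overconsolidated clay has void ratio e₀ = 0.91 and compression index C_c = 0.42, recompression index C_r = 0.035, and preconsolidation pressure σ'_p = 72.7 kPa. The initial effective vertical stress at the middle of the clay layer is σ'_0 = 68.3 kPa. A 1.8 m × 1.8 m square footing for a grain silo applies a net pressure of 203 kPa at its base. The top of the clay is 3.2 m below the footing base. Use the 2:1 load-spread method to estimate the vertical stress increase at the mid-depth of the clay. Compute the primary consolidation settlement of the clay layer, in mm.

S_c ≈ 45.7 mm

Mid-depth of clay below the footing base: z = 3.2 + 3.7/2 = 5.05 m.
Stress increase at mid-clay by the 2:1 spreading method:
Δσ = qBL/((B+z)(L+z)) = 203×1.8×1.8/((1.8+5.05)(1.8+5.05)) = 14.017 kPa
Final effective stress: σ'_f = 68.3 + 14.017 = 82.317 kPa.
σ'_f = 82.317 > σ'_p = 72.7 kPa, so the stress path crosses the preconsolidation pressure — recompression up to σ'_p, then virgin compression beyond:
S_c = H/(1+e₀)·[C_r·log₁₀(σ'_p/σ'_0) + C_c·log₁₀(σ'_f/σ'_p)]
    = 3.7/1.91 × [0.035×log₁₀(72.7/68.3) + 0.42×log₁₀(82.317/72.7)]
    = 1.9372 × [0.00094898 + 0.022661] = 0.04574 m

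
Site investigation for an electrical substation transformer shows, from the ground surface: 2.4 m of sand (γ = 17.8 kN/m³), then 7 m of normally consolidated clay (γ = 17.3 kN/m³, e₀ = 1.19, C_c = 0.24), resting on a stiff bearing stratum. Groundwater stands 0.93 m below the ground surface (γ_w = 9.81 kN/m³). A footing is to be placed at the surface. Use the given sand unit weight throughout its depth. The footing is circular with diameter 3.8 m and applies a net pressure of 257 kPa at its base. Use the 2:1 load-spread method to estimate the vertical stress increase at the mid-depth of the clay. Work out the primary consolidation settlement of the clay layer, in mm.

Mid-depth of clay below the ground surface: z = 2.4 + 7/2 = 5.9 m.
Total vertical stress at mid-clay: σ_v = 17.8×2.4 + 17.3×3.5 = 103.27 kPa.
Pore pressure: u = 9.81×(5.9 − 0.93) = 48.756 kPa.
Initial effective stress: σ'_0 = σ_v − u = 103.27 − 48.756 = 54.514 kPa.
Stress increase at mid-clay by the 2:1 spreading method:
Δσ ≈ qD²/(D+z)² = 257×3.8²/(3.8+5.9)² = 39.442 kPa
Final effective stress: σ'_f = σ'_0 + Δσ = 54.514 + 39.442 = 93.956 kPa.
Normally consolidated clay, so the full stress increment lies on the virgin compression line:
S_c = C_c·H/(1+e₀)·log₁₀(σ'_f/σ'_0) = 0.24×7/(1+1.19)×log₁₀(93.956/54.514)
    = 0.76712 × 0.23642 = 0.1814 m

S_c ≈ 181 mm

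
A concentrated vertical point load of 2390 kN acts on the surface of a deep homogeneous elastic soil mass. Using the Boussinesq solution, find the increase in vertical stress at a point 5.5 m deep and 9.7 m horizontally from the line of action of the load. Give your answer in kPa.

Boussinesq vertical stress below a point load on an elastic half-space:
Δσ_z = 3P/(2πz²) · [1 + (r/z)²]^(−5/2)
r/z = 9.7/5.5 = 1.7636; [1+(r/z)²]^(−5/2) = 0.029194.
Δσ_z = 3×2390/(2π×5.5²) × 0.029194 = 37.724 × 0.029194 = 1.101 kPa

Δσ_z ≈ 1.1 kPa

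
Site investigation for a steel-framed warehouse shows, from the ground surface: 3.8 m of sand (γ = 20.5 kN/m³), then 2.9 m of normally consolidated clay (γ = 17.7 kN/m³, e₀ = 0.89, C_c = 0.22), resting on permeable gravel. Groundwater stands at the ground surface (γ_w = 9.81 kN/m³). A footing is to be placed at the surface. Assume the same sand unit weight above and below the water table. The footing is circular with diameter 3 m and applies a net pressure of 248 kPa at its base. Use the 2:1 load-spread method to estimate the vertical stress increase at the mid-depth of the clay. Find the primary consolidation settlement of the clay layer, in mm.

Mid-depth of clay below the ground surface: z = 3.8 + 2.9/2 = 5.25 m.
Total vertical stress at mid-clay: σ_v = 20.5×3.8 + 17.7×1.45 = 103.56 kPa.
Pore pressure: u = 9.81×(5.25 − 0) = 51.503 kPa.
Initial effective stress: σ'_0 = σ_v − u = 103.56 − 51.503 = 52.057 kPa.
Stress increase at mid-clay by the 2:1 spreading method:
Δσ ≈ qD²/(D+z)² = 248×3²/(3+5.25)² = 32.793 kPa
Final effective stress: σ'_f = σ'_0 + Δσ = 52.057 + 32.793 = 84.85 kPa.
Normally consolidated clay, so the full stress increment lies on the virgin compression line:
S_c = C_c·H/(1+e₀)·log₁₀(σ'_f/σ'_0) = 0.22×2.9/(1+0.89)×log₁₀(84.85/52.057)
    = 0.33757 × 0.21217 = 0.07162 m

S_c ≈ 71.6 mm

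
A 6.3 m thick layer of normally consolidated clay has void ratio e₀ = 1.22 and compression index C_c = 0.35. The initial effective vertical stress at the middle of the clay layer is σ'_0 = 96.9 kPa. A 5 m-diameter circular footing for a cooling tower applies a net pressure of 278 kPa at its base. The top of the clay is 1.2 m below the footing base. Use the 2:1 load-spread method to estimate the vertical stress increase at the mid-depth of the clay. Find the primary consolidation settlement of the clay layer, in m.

S_c ≈ 0.258 m

Mid-depth of clay below the footing base: z = 1.2 + 6.3/2 = 4.35 m.
Stress increase at mid-clay by the 2:1 spreading method:
Δσ ≈ qD²/(D+z)² = 278×5²/(5+4.35)² = 79.499 kPa
Final effective stress: σ'_f = σ'_0 + Δσ = 96.9 + 79.499 = 176.4 kPa.
Normally consolidated clay, so the full stress increment lies on the virgin compression line:
S_c = C_c·H/(1+e₀)·log₁₀(σ'_f/σ'_0) = 0.35×6.3/(1+1.22)×log₁₀(176.4/96.9)
    = 0.99324 × 0.26017 = 0.2584 m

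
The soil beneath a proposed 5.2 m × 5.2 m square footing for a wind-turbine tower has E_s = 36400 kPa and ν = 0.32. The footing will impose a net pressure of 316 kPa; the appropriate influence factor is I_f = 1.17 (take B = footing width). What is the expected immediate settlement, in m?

Immediate (elastic) settlement: S_e = q·B·(1−ν²)/E_s · I_f.
S_e = 316 × 5.2 × (1 − 0.32²) / 36400 × 1.17
    = 316 × 5.2 × 0.8976 / 36400 × 1.17
    = 0.04741 m

S_e ≈ 0.0474 m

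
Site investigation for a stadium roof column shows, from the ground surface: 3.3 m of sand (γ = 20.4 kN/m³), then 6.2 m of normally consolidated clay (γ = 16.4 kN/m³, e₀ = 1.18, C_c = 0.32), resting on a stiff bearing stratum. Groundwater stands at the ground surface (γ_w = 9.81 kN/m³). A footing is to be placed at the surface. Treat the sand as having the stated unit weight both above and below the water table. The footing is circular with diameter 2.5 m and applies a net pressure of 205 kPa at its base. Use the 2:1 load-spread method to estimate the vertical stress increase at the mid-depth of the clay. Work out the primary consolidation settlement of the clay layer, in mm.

Mid-depth of clay below the ground surface: z = 3.3 + 6.2/2 = 6.4 m.
Total vertical stress at mid-clay: σ_v = 20.4×3.3 + 16.4×3.1 = 118.16 kPa.
Pore pressure: u = 9.81×(6.4 − 0) = 62.784 kPa.
Initial effective stress: σ'_0 = σ_v − u = 118.16 − 62.784 = 55.376 kPa.
Stress increase at mid-clay by the 2:1 spreading method:
Δσ ≈ qD²/(D+z)² = 205×2.5²/(2.5+6.4)² = 16.175 kPa
Final effective stress: σ'_f = σ'_0 + Δσ = 55.376 + 16.175 = 71.551 kPa.
Normally consolidated clay, so the full stress increment lies on the virgin compression line:
S_c = C_c·H/(1+e₀)·log₁₀(σ'_f/σ'_0) = 0.32×6.2/(1+1.18)×log₁₀(71.551/55.376)
    = 0.91009 × 0.11129 = 0.1013 m

S_c ≈ 101 mm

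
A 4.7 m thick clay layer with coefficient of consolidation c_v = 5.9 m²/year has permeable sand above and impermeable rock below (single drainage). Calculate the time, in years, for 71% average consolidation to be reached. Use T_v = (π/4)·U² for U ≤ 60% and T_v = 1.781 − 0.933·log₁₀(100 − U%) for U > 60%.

t ≈ 1.56 years

Drainage path length: H_d = H = 4.7 m (single drainage).
U > 60%: T_v = 1.781 − 0.933·log₁₀(100 − 71) = 0.41658.
t = T_v·H_d²/c_v = 0.41658×4.7²/5.9 = 1.56 years.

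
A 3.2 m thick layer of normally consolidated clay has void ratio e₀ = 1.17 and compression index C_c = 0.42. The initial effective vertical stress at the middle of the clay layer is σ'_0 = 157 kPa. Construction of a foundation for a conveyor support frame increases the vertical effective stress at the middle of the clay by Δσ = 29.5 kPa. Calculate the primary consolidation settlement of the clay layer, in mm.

S_c ≈ 46.3 mm

Final effective stress: σ'_f = σ'_0 + Δσ = 157 + 29.5 = 186.5 kPa.
Normally consolidated clay, so the full stress increment lies on the virgin compression line:
S_c = C_c·H/(1+e₀)·log₁₀(σ'_f/σ'_0) = 0.42×3.2/(1+1.17)×log₁₀(186.5/157)
    = 0.61935 × 0.074779 = 0.04631 m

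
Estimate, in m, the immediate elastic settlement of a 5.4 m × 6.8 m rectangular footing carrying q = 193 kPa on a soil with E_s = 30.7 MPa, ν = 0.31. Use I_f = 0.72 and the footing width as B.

Immediate (elastic) settlement: S_e = q·B·(1−ν²)/E_s · I_f.
E_s = 30.7 MPa = 30700 kPa.
S_e = 193 × 5.4 × (1 − 0.31²) / 30700 × 0.72
    = 193 × 5.4 × 0.9039 / 30700 × 0.72
    = 0.02209 m

S_e ≈ 0.0221 m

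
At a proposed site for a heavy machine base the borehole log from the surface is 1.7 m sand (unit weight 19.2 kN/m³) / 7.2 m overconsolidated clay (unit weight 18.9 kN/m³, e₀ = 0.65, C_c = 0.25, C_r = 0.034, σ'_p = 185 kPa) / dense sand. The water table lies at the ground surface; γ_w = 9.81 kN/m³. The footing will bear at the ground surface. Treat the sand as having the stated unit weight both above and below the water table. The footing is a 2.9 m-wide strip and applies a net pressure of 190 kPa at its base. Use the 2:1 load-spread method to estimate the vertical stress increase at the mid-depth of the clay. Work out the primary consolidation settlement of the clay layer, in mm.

S_c ≈ 55.9 mm

Mid-depth of clay below the ground surface: z = 1.7 + 7.2/2 = 5.3 m.
Total vertical stress at mid-clay: σ_v = 19.2×1.7 + 18.9×3.6 = 100.68 kPa.
Pore pressure: u = 9.81×(5.3 − 0) = 51.993 kPa.
Initial effective stress: σ'_0 = σ_v − u = 100.68 − 51.993 = 48.687 kPa.
Stress increase at mid-clay by the 2:1 spreading method:
Δσ = qB/(B+z) = 190×2.9/(2.9+5.3) = 67.195 kPa
Final effective stress: σ'_f = 48.687 + 67.195 = 115.88 kPa.
σ'_f = 115.88 ≤ σ'_p = 185 kPa, so the clay remains overconsolidated and only the recompression index applies:
S_c = C_r·H/(1+e₀)·log₁₀(σ'_f/σ'_0) = 0.034×7.2/1.65×log₁₀(115.88/48.687)
    = 0.14836 × 0.3766 = 0.05587 m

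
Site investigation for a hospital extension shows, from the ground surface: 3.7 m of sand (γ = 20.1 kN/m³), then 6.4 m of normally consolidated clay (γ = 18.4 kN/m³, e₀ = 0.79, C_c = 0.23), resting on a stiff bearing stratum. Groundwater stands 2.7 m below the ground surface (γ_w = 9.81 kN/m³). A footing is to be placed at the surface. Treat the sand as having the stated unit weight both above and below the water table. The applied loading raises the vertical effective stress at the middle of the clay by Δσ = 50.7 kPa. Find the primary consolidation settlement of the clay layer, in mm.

Mid-depth of clay below the ground surface: z = 3.7 + 6.4/2 = 6.9 m.
Total vertical stress at mid-clay: σ_v = 20.1×3.7 + 18.4×3.2 = 133.25 kPa.
Pore pressure: u = 9.81×(6.9 − 2.7) = 41.202 kPa.
Initial effective stress: σ'_0 = σ_v − u = 133.25 − 41.202 = 92.048 kPa.
Final effective stress: σ'_f = σ'_0 + Δσ = 92.048 + 50.7 = 142.75 kPa.
Normally consolidated clay, so the full stress increment lies on the virgin compression line:
S_c = C_c·H/(1+e₀)·log₁₀(σ'_f/σ'_0) = 0.23×6.4/(1+0.79)×log₁₀(142.75/92.048)
    = 0.82235 × 0.19056 = 0.1567 m

S_c ≈ 157 mm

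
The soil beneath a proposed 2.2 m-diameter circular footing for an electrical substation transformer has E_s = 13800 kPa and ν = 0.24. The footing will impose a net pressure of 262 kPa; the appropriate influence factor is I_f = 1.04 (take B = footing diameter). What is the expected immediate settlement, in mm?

S_e ≈ 40.9 mm

Immediate (elastic) settlement: S_e = q·B·(1−ν²)/E_s · I_f.
S_e = 262 × 2.2 × (1 − 0.24²) / 13800 × 1.04
    = 262 × 2.2 × 0.9424 / 13800 × 1.04
    = 0.04094 m = 40.94 mm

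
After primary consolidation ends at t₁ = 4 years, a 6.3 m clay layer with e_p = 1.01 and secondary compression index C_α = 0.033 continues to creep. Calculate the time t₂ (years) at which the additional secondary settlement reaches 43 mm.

t₂ ≈ 10.4 years

S_s = C_α·H/(1+e_p)·log₁₀(t₂/t₁) ⇒ log₁₀(t₂/t₁) = S_s·(1+e_p)/(C_α·H).
log₁₀(t₂/t₁) = 0.043 × (1+1.01) / (0.033×6.3) = 0.4157
t₂ = t₁ × 10^0.4157 = 4 × 2.605 = 10.42 years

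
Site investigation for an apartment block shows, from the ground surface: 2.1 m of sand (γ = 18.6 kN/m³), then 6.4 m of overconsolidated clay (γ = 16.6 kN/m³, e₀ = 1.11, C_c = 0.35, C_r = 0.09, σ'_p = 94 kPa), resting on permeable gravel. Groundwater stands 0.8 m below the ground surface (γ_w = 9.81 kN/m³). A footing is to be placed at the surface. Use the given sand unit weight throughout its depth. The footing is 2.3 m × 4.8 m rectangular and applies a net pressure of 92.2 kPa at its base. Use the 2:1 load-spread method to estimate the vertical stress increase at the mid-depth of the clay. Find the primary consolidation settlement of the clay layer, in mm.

S_c ≈ 28.9 mm

Mid-depth of clay below the ground surface: z = 2.1 + 6.4/2 = 5.3 m.
Total vertical stress at mid-clay: σ_v = 18.6×2.1 + 16.6×3.2 = 92.18 kPa.
Pore pressure: u = 9.81×(5.3 − 0.8) = 44.145 kPa.
Initial effective stress: σ'_0 = σ_v − u = 92.18 − 44.145 = 48.035 kPa.
Stress increase at mid-clay by the 2:1 spreading method:
Δσ = qBL/((B+z)(L+z)) = 92.2×2.3×4.8/((2.3+5.3)(4.8+5.3)) = 13.261 kPa
Final effective stress: σ'_f = 48.035 + 13.261 = 61.296 kPa.
σ'_f = 61.296 ≤ σ'_p = 94 kPa, so the clay remains overconsolidated and only the recompression index applies:
S_c = C_r·H/(1+e₀)·log₁₀(σ'_f/σ'_0) = 0.09×6.4/2.11×log₁₀(61.296/48.035)
    = 0.27299 × 0.10587 = 0.0289 m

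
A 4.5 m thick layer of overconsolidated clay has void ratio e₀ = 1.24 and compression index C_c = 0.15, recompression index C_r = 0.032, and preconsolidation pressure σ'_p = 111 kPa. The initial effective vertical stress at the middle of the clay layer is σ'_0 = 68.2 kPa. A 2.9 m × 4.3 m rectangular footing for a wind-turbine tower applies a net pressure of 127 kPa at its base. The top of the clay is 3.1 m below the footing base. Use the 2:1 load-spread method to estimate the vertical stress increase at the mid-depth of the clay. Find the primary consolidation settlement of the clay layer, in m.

Mid-depth of clay below the footing base: z = 3.1 + 4.5/2 = 5.35 m.
Stress increase at mid-clay by the 2:1 spreading method:
Δσ = qBL/((B+z)(L+z)) = 127×2.9×4.3/((2.9+5.35)(4.3+5.35)) = 19.892 kPa
Final effective stress: σ'_f = 68.2 + 19.892 = 88.092 kPa.
σ'_f = 88.092 ≤ σ'_p = 111 kPa, so the clay remains overconsolidated and only the recompression index applies:
S_c = C_r·H/(1+e₀)·log₁₀(σ'_f/σ'_0) = 0.032×4.5/2.24×log₁₀(88.092/68.2)
    = 0.064285 × 0.11115 = 0.007145 m

S_c ≈ 0.00715 m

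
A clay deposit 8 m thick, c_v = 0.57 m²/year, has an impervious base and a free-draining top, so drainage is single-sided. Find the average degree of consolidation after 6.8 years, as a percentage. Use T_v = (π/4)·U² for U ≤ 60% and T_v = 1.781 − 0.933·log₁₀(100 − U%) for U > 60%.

Drainage path length: H_d = H = 8 m (single drainage).
T_v = c_v·t/H_d² = 0.57×6.8/8² = 0.060562.
T_v = 0.060562 corresponds to the U ≤ 60% branch:
U = √(4T_v/π) = 0.2777

U ≈ 27.8 %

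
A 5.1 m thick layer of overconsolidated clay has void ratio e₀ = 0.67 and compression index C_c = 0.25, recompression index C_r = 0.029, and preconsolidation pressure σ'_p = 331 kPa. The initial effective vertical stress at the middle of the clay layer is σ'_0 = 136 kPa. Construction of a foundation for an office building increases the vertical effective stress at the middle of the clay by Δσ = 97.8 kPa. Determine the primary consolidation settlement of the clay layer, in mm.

S_c ≈ 20.8 mm

Final effective stress: σ'_f = 136 + 97.8 = 233.8 kPa.
σ'_f = 233.8 ≤ σ'_p = 331 kPa, so the clay remains overconsolidated and only the recompression index applies:
S_c = C_r·H/(1+e₀)·log₁₀(σ'_f/σ'_0) = 0.029×5.1/1.67×log₁₀(233.8/136)
    = 0.088563 × 0.23531 = 0.02084 m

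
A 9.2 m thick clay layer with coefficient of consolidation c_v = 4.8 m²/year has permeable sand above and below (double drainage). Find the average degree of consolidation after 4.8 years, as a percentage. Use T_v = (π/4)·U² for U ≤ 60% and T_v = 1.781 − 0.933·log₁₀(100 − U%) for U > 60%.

U ≈ 94.5 %

Drainage path length: H_d = H/2 = 4.6 m (double drainage).
T_v = c_v·t/H_d² = 4.8×4.8/4.6² = 1.0888.
T_v = 1.0888 corresponds to the U > 60% branch:
U = 1 − 10^((1.781 − T_v)/0.933)/100 = 0.9448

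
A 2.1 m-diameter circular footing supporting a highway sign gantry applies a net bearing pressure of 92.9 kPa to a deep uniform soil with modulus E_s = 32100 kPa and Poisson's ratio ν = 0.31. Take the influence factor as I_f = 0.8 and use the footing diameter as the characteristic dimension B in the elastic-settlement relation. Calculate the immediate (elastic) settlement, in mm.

Immediate (elastic) settlement: S_e = q·B·(1−ν²)/E_s · I_f.
S_e = 92.9 × 2.1 × (1 − 0.31²) / 32100 × 0.8
    = 92.9 × 2.1 × 0.9039 / 32100 × 0.8
    = 0.004395 m = 4.395 mm

S_e ≈ 4.39 mm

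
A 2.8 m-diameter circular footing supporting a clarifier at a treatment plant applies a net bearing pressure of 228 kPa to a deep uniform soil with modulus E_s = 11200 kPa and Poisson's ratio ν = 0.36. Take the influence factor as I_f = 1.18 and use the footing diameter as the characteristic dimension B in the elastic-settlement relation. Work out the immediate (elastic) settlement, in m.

Immediate (elastic) settlement: S_e = q·B·(1−ν²)/E_s · I_f.
S_e = 228 × 2.8 × (1 − 0.36²) / 11200 × 1.18
    = 228 × 2.8 × 0.8704 / 11200 × 1.18
    = 0.05854 m

S_e ≈ 0.0585 m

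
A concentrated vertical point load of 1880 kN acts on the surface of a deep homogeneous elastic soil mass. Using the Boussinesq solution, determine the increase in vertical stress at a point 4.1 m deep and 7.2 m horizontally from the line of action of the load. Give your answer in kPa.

Boussinesq vertical stress below a point load on an elastic half-space:
Δσ_z = 3P/(2πz²) · [1 + (r/z)²]^(−5/2)
r/z = 7.2/4.1 = 1.7561; [1+(r/z)²]^(−5/2) = 0.02967.
Δσ_z = 3×1880/(2π×4.1²) × 0.02967 = 53.399 × 0.02967 = 1.584 kPa

Δσ_z ≈ 1.58 kPa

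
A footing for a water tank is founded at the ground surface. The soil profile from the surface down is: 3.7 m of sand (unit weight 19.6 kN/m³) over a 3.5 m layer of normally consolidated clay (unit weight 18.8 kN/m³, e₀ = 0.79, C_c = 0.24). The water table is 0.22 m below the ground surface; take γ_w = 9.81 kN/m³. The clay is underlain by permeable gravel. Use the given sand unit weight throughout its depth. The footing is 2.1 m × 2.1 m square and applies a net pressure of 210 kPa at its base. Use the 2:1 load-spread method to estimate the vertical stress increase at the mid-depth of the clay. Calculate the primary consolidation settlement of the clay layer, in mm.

S_c ≈ 53.5 mm

Mid-depth of clay below the ground surface: z = 3.7 + 3.5/2 = 5.45 m.
Total vertical stress at mid-clay: σ_v = 19.6×3.7 + 18.8×1.75 = 105.42 kPa.
Pore pressure: u = 9.81×(5.45 − 0.22) = 51.306 kPa.
Initial effective stress: σ'_0 = σ_v − u = 105.42 − 51.306 = 54.114 kPa.
Stress increase at mid-clay by the 2:1 spreading method:
Δσ = qBL/((B+z)(L+z)) = 210×2.1×2.1/((2.1+5.45)(2.1+5.45)) = 16.247 kPa
Final effective stress: σ'_f = σ'_0 + Δσ = 54.114 + 16.247 = 70.361 kPa.
Normally consolidated clay, so the full stress increment lies on the virgin compression line:
S_c = C_c·H/(1+e₀)·log₁₀(σ'_f/σ'_0) = 0.24×3.5/(1+0.79)×log₁₀(70.361/54.114)
    = 0.46927 × 0.11402 = 0.05351 m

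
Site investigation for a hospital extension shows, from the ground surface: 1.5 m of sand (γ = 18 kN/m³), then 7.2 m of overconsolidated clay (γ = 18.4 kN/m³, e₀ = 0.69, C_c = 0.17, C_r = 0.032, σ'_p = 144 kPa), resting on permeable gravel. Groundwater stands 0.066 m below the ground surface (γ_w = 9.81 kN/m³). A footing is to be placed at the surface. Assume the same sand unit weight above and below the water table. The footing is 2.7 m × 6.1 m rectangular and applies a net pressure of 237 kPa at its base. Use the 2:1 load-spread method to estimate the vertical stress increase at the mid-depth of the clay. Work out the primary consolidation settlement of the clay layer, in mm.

Mid-depth of clay below the ground surface: z = 1.5 + 7.2/2 = 5.1 m.
Total vertical stress at mid-clay: σ_v = 18×1.5 + 18.4×3.6 = 93.24 kPa.
Pore pressure: u = 9.81×(5.1 − 0.066) = 49.384 kPa.
Initial effective stress: σ'_0 = σ_v − u = 93.24 − 49.384 = 43.856 kPa.
Stress increase at mid-clay by the 2:1 spreading method:
Δσ = qBL/((B+z)(L+z)) = 237×2.7×6.1/((2.7+5.1)(6.1+5.1)) = 44.682 kPa
Final effective stress: σ'_f = 43.856 + 44.682 = 88.538 kPa.
σ'_f = 88.538 ≤ σ'_p = 144 kPa, so the clay remains overconsolidated and only the recompression index applies:
S_c = C_r·H/(1+e₀)·log₁₀(σ'_f/σ'_0) = 0.032×7.2/1.69×log₁₀(88.538/43.856)
    = 0.13633 × 0.3051 = 0.0416 m

S_c ≈ 41.6 mm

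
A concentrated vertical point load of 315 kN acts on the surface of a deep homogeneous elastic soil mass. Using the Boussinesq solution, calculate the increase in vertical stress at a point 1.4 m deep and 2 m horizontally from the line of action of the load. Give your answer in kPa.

Δσ_z ≈ 4.76 kPa

Boussinesq vertical stress below a point load on an elastic half-space:
Δσ_z = 3P/(2πz²) · [1 + (r/z)²]^(−5/2)
r/z = 2/1.4 = 1.4286; [1+(r/z)²]^(−5/2) = 0.062019.
Δσ_z = 3×315/(2π×1.4²) × 0.062019 = 76.735 × 0.062019 = 4.759 kPa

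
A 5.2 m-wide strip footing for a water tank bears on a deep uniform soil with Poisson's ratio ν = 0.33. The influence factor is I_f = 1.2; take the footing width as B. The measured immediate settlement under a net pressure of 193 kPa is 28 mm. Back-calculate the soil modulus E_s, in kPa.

E_s ≈ 38300 kPa

S_e = q·B·(1−ν²)/E_s · I_f  ⇒  E_s = q·B·(1−ν²)·I_f / S_e.
E_s = 193 × 5.2 × 0.8911 × 1.2 / 0.028 = 38330 kPa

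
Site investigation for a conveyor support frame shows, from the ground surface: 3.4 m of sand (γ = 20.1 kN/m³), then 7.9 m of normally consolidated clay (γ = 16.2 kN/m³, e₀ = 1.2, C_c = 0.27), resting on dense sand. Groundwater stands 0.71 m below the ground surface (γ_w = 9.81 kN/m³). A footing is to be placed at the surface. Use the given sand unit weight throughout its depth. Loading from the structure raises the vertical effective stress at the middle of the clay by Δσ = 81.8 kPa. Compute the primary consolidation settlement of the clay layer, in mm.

Mid-depth of clay below the ground surface: z = 3.4 + 7.9/2 = 7.35 m.
Total vertical stress at mid-clay: σ_v = 20.1×3.4 + 16.2×3.95 = 132.33 kPa.
Pore pressure: u = 9.81×(7.35 − 0.71) = 65.138 kPa.
Initial effective stress: σ'_0 = σ_v − u = 132.33 − 65.138 = 67.192 kPa.
Final effective stress: σ'_f = σ'_0 + Δσ = 67.192 + 81.8 = 148.99 kPa.
Normally consolidated clay, so the full stress increment lies on the virgin compression line:
S_c = C_c·H/(1+e₀)·log₁₀(σ'_f/σ'_0) = 0.27×7.9/(1+1.2)×log₁₀(148.99/67.192)
    = 0.96955 × 0.34584 = 0.3353 m

S_c ≈ 335 mm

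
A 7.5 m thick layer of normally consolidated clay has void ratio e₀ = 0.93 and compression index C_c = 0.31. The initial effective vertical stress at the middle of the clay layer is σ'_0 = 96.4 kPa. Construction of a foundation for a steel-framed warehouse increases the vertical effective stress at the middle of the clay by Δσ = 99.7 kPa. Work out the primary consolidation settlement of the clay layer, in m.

Final effective stress: σ'_f = σ'_0 + Δσ = 96.4 + 99.7 = 196.1 kPa.
Normally consolidated clay, so the full stress increment lies on the virgin compression line:
S_c = C_c·H/(1+e₀)·log₁₀(σ'_f/σ'_0) = 0.31×7.5/(1+0.93)×log₁₀(196.1/96.4)
    = 1.2047 × 0.3084 = 0.3715 m

S_c ≈ 0.372 m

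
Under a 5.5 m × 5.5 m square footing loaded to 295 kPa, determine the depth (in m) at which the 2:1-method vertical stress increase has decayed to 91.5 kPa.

2:1 spreading — at depth z the loaded area has grown by z in each plan dimension:
qB²/(B+z)² = Δσ_z ⇒ z = B(√(q/Δσ_z) − 1) = 5.5×(√(295/91.5) − 1) = 4.376 m

z ≈ 4.38 m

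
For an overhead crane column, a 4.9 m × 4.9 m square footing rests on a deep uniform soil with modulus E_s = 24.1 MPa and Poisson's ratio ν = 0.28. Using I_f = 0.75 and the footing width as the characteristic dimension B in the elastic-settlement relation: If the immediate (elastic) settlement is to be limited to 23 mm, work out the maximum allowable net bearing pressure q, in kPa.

E_s = 24.1 MPa = 24100 kPa.
S_e = q·B·(1−ν²)/E_s · I_f  ⇒  q = S_e·E_s / (B·(1−ν²)·I_f).
q = 0.023 × 24100 / (4.9 × 0.9216 × 0.75) = 163.7 kPa

q ≈ 164 kPa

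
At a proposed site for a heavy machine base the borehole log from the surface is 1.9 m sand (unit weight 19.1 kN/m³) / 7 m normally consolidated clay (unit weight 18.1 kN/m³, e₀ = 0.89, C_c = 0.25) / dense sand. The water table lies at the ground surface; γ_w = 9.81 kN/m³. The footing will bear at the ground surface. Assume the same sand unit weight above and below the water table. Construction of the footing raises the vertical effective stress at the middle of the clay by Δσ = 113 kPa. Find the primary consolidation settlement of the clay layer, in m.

S_c ≈ 0.495 m

Mid-depth of clay below the ground surface: z = 1.9 + 7/2 = 5.4 m.
Total vertical stress at mid-clay: σ_v = 19.1×1.9 + 18.1×3.5 = 99.64 kPa.
Pore pressure: u = 9.81×(5.4 − 0) = 52.974 kPa.
Initial effective stress: σ'_0 = σ_v − u = 99.64 − 52.974 = 46.666 kPa.
Final effective stress: σ'_f = σ'_0 + Δσ = 46.666 + 113 = 159.67 kPa.
Normally consolidated clay, so the full stress increment lies on the virgin compression line:
S_c = C_c·H/(1+e₀)·log₁₀(σ'_f/σ'_0) = 0.25×7/(1+0.89)×log₁₀(159.67/46.666)
    = 0.92593 × 0.53422 = 0.4947 m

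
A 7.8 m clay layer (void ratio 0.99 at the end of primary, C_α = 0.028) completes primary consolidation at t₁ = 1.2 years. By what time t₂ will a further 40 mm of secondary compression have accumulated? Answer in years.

S_s = C_α·H/(1+e_p)·log₁₀(t₂/t₁) ⇒ log₁₀(t₂/t₁) = S_s·(1+e_p)/(C_α·H).
log₁₀(t₂/t₁) = 0.04 × (1+0.99) / (0.028×7.8) = 0.3645
t₂ = t₁ × 10^0.3645 = 1.2 × 2.315 = 2.777 years

t₂ ≈ 2.78 years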